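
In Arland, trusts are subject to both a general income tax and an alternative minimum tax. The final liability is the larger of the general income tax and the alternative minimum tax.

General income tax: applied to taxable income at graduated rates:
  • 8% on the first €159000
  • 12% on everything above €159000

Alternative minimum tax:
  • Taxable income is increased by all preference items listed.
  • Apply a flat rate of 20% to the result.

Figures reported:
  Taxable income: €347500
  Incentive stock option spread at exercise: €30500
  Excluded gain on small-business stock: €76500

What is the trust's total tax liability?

General income tax:
  €159000 × 8% = €12720
  €188500 × 12% = €22620
  → €35340

Alternative minimum tax:
  Adjusted income: €347500 + €30500 + €76500 = €454500
  €454500 × 20% = €90900

€90900 > €35340, so the alternative minimum tax is the binding amount.

€90900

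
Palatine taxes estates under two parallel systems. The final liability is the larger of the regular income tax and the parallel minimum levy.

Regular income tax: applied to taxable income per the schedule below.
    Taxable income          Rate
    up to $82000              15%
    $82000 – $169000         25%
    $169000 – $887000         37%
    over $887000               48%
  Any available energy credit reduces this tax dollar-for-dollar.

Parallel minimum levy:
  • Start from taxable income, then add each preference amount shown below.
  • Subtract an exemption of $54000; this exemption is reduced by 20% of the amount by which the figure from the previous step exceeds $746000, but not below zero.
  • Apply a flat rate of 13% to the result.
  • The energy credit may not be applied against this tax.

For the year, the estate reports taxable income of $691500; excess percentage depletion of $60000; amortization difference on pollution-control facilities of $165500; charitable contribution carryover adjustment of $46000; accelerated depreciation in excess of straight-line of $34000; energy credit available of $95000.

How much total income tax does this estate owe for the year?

Regular income tax:
  $82000 × 15% = $12300
  $87000 × 25% = $21750
  $522500 × 37% = $193325
  → $227375
  Less energy credit $95000 → $132375

Parallel minimum levy:
  Adjusted income: $691500 + $60000 + $165500 + $46000 + $34000 = $997000
  Exemption: $54000 − 20% × ($997000 − $746000) = $54000 − $50200 = $3800
  Base: $997000 − $3800 = $993200
  $993200 × 13% = $129116

$132375 > $129116, so the regular income tax governs.

$132375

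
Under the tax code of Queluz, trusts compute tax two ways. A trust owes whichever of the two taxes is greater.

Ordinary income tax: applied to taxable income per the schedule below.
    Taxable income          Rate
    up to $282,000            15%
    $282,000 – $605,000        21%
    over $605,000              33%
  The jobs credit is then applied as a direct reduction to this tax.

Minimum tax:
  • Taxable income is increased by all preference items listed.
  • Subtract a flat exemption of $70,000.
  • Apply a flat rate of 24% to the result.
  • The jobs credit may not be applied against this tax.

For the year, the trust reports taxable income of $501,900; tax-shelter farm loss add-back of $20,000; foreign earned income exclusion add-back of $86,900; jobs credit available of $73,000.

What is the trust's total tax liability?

Ordinary income tax:
  $282,000 × 15% = $42,300
  $219,900 × 21% = $46,179
  → $88,479
  Less jobs credit $73,000 → $15,479

Minimum tax:
  Adjusted income: $501,900 + $20,000 + $86,900 = $608,800
  Less exemption $70,000 → base $538,800
  $538,800 × 24% = $129,312

$129,312 > $15,479, so the minimum tax is the binding amount.

$129,312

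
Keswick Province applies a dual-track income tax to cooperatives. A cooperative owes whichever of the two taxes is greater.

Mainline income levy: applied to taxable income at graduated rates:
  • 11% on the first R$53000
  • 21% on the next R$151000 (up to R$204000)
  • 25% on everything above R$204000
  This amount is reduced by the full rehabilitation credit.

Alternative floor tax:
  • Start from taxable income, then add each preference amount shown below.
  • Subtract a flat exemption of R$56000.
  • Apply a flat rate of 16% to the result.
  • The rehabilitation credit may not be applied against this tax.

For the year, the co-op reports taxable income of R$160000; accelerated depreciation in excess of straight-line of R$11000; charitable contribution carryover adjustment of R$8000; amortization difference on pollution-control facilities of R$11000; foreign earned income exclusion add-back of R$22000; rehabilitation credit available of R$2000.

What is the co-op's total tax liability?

Alternative floor tax:
  Adjusted income: R$160000 + R$11000 + R$8000 + R$11000 + R$22000 = R$212000
  Less exemption R$56000 → base R$156000
  R$156000 × 16% = R$24960

Mainline income levy:
  R$53000 × 11% = R$5830
  R$107000 × 21% = R$22470
  → R$28300
  Less rehabilitation credit R$2000 → R$26300

R$26300 > R$24960, so the mainline income levy governs.

R$26300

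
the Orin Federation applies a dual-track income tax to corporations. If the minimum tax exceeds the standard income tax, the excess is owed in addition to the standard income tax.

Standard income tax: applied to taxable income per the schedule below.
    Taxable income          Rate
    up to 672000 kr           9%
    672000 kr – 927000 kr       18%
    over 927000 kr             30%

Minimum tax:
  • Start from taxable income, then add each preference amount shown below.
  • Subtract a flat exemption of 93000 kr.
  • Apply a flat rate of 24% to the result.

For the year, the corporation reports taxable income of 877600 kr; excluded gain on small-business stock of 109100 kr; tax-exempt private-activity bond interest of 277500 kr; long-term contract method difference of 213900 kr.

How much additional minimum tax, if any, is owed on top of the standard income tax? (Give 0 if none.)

Standard income tax:
  672000 kr × 9% = 60480 kr
  205600 kr × 18% = 37008 kr
  → 97488 kr

Minimum tax:
  Adjusted income: 877600 kr + 109100 kr + 277500 kr + 213900 kr = 1478100 kr
  Less exemption 93000 kr → base 1385100 kr
  1385100 kr × 24% = 332424 kr

Excess of minimum tax over standard income tax: 332424 kr − 97488 kr = 234936 kr.

234936 kr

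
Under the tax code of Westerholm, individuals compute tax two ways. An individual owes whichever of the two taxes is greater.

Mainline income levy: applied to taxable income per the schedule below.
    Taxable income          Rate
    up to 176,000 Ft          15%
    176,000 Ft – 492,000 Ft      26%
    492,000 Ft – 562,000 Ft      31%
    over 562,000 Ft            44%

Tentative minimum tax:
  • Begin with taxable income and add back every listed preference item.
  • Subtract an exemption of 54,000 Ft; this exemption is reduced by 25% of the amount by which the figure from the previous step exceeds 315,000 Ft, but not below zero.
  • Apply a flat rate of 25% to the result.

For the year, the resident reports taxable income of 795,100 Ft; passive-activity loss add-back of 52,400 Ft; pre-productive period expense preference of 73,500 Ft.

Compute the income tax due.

Mainline income levy:
  176,000 Ft × 15% = 26,400 Ft
  316,000 Ft × 26% = 82,160 Ft
  70,000 Ft × 31% = 21,700 Ft
  233,100 Ft × 44% = 102,564 Ft
  → 232,824 Ft

Tentative minimum tax:
  Adjusted income: 795,100 Ft + 52,400 Ft + 73,500 Ft = 921,000 Ft
  Exemption: 25% × (921,000 Ft − 315,000 Ft) = 151,500 Ft ≥ 54,000 Ft, so the exemption is fully phased out
  Base: 921,000 Ft − 0 Ft = 921,000 Ft
  921,000 Ft × 25% = 230,250 Ft

232,824 Ft > 230,250 Ft, so the mainline income levy governs.

232,824 Ft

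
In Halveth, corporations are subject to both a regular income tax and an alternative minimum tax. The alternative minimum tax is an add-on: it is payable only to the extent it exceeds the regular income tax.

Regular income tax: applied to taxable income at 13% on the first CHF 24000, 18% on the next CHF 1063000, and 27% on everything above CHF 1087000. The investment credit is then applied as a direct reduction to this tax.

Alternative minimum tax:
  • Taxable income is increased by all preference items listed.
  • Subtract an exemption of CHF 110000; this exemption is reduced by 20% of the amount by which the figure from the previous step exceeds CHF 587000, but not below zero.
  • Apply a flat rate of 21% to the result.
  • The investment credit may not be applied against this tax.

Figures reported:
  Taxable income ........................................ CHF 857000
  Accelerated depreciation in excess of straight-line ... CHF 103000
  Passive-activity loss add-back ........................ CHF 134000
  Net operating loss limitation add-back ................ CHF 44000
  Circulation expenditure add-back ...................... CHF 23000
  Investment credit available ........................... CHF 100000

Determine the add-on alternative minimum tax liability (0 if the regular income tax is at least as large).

Alternative minimum tax:
  Adjusted income: CHF 857000 + CHF 103000 + CHF 134000 + CHF 44000 + CHF 23000 = CHF 1161000
  Exemption: 20% × (CHF 1161000 − CHF 587000) = CHF 114800 ≥ CHF 110000, so the exemption is fully phased out
  Base: CHF 1161000 − CHF 0 = CHF 1161000
  CHF 1161000 × 21% = CHF 243810

Regular income tax:
  CHF 24000 × 13% = CHF 3120
  CHF 833000 × 18% = CHF 149940
  → CHF 153060
  Less investment credit CHF 100000 → CHF 53060

Excess of alternative minimum tax over regular income tax: CHF 243810 − CHF 53060 = CHF 190750.

CHF 190750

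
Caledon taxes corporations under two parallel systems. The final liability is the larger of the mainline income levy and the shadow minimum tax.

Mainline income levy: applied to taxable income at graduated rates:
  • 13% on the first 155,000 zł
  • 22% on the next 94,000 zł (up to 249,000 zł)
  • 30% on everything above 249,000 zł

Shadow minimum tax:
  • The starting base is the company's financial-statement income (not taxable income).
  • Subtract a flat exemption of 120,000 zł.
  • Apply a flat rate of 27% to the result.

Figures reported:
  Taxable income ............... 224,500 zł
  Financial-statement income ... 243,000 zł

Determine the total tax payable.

35,440 zł

Shadow minimum tax:
  Base (financial-statement income): 243,000 zł
  Less exemption 120,000 zł → base 123,000 zł
  123,000 zł × 27% = 33,210 zł

Mainline income levy:
  155,000 zł × 13% = 20,150 zł
  69,500 zł × 22% = 15,290 zł
  → 35,440 zł

35,440 zł > 33,210 zł, so the mainline income levy governs.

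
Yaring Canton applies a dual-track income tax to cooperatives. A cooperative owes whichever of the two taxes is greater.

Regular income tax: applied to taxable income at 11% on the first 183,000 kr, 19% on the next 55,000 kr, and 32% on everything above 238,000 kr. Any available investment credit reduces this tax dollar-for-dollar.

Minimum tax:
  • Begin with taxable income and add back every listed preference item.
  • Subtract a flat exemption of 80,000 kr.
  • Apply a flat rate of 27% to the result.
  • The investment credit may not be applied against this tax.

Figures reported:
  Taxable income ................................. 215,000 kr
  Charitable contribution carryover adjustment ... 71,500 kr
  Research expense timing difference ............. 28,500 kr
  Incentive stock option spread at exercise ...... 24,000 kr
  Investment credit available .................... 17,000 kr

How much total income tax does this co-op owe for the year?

69,930 kr

Minimum tax:
  Adjusted income: 215,000 kr + 71,500 kr + 28,500 kr + 24,000 kr = 339,000 kr
  Less exemption 80,000 kr → base 259,000 kr
  259,000 kr × 27% = 69,930 kr

Regular income tax:
  183,000 kr × 11% = 20,130 kr
  32,000 kr × 19% = 6,080 kr
  → 26,210 kr
  Less investment credit 17,000 kr → 9,210 kr

69,930 kr > 9,210 kr, so the minimum tax is the binding amount.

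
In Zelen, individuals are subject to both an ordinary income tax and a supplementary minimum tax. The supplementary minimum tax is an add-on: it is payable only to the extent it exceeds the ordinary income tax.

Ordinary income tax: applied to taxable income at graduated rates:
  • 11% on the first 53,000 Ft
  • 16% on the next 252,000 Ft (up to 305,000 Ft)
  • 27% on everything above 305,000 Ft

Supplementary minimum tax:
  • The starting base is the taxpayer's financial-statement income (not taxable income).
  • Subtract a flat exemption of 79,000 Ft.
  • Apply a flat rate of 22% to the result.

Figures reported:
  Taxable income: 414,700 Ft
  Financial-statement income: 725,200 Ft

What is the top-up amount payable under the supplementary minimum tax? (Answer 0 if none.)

66,395 Ft

Supplementary minimum tax:
  Base (financial-statement income): 725,200 Ft
  Less exemption 79,000 Ft → base 646,200 Ft
  646,200 Ft × 22% = 142,164 Ft

Ordinary income tax:
  53,000 Ft × 11% = 5,830 Ft
  252,000 Ft × 16% = 40,320 Ft
  109,700 Ft × 27% = 29,619 Ft
  → 75,769 Ft

Excess of supplementary minimum tax over ordinary income tax: 142,164 Ft − 75,769 Ft = 66,395 Ft.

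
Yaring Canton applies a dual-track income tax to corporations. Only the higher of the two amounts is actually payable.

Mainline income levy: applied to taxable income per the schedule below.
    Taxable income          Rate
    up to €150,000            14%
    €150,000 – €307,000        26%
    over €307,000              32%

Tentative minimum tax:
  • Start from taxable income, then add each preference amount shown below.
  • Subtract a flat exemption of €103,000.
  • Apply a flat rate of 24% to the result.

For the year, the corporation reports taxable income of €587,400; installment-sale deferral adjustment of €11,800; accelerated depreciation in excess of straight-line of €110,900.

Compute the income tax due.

€151,548

Tentative minimum tax:
  Adjusted income: €587,400 + €11,800 + €110,900 = €710,100
  Less exemption €103,000 → base €607,100
  €607,100 × 24% = €145,704

Mainline income levy:
  €150,000 × 14% = €21,000
  €157,000 × 26% = €40,820
  €280,400 × 32% = €89,728
  → €151,548

€151,548 > €145,704, so the mainline income levy governs.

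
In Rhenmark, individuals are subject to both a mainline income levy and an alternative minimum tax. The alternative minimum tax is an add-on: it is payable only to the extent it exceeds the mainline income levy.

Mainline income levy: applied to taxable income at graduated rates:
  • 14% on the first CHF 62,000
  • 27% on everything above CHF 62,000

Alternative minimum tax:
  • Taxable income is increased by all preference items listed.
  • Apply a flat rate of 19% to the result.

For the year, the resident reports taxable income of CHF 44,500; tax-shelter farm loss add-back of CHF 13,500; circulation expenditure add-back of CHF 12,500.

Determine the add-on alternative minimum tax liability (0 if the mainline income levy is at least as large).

Alternative minimum tax:
  Adjusted income: CHF 44,500 + CHF 13,500 + CHF 12,500 = CHF 70,500
  CHF 70,500 × 19% = CHF 13,395

Mainline income levy:
  CHF 44,500 × 14% = CHF 6,230

Excess of alternative minimum tax over mainline income levy: CHF 13,395 − CHF 6,230 = CHF 7,165.

CHF 7,165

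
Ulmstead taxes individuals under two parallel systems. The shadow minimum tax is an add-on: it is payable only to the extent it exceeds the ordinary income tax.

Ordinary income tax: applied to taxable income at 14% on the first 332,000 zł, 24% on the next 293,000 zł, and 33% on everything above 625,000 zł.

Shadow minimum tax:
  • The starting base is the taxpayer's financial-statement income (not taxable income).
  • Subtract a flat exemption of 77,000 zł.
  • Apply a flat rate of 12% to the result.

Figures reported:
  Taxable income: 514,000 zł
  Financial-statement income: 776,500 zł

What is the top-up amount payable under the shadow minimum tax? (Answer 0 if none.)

Ordinary income tax:
  332,000 zł × 14% = 46,480 zł
  182,000 zł × 24% = 43,680 zł
  → 90,160 zł

Shadow minimum tax:
  Base (financial-statement income): 776,500 zł
  Less exemption 77,000 zł → base 699,500 zł
  699,500 zł × 12% = 83,940 zł

83,940 zł ≤ 90,160 zł, so no add-on is due.

0 zł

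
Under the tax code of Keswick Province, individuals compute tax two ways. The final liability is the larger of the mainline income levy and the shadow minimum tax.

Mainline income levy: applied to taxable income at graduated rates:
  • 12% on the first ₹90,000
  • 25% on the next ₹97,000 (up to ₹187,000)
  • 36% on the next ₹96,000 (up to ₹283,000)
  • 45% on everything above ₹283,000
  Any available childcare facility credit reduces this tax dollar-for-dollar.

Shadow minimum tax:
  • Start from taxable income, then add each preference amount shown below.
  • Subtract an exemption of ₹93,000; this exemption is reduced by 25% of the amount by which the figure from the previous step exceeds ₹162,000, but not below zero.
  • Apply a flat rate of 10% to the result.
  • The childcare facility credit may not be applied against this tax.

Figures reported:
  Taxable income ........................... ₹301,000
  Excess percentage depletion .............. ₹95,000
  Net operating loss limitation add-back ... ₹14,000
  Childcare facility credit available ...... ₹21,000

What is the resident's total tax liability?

Shadow minimum tax:
  Adjusted income: ₹301,000 + ₹95,000 + ₹14,000 = ₹410,000
  Exemption: ₹93,000 − 25% × (₹410,000 − ₹162,000) = ₹93,000 − ₹62,000 = ₹31,000
  Base: ₹410,000 − ₹31,000 = ₹379,000
  ₹379,000 × 10% = ₹37,900

Mainline income levy:
  ₹90,000 × 12% = ₹10,800
  ₹97,000 × 25% = ₹24,250
  ₹96,000 × 36% = ₹34,560
  ₹18,000 × 45% = ₹8,100
  → ₹77,710
  Less childcare facility credit ₹21,000 → ₹56,710

₹56,710 > ₹37,900, so the mainline income levy governs.

₹56,710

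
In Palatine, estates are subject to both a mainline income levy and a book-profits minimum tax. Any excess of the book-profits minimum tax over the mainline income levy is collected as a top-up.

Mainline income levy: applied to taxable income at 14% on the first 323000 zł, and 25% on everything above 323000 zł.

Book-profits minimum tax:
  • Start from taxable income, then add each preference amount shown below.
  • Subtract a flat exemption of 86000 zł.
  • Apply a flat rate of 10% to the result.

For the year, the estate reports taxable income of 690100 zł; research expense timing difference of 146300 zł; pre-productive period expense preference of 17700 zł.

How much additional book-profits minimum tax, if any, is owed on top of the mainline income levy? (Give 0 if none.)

0 zł

Book-profits minimum tax:
  Adjusted income: 690100 zł + 146300 zł + 17700 zł = 854100 zł
  Less exemption 86000 zł → base 768100 zł
  768100 zł × 10% = 76810 zł

Mainline income levy:
  323000 zł × 14% = 45220 zł
  367100 zł × 25% = 91775 zł
  → 136995 zł

76810 zł ≤ 136995 zł, so no add-on is due.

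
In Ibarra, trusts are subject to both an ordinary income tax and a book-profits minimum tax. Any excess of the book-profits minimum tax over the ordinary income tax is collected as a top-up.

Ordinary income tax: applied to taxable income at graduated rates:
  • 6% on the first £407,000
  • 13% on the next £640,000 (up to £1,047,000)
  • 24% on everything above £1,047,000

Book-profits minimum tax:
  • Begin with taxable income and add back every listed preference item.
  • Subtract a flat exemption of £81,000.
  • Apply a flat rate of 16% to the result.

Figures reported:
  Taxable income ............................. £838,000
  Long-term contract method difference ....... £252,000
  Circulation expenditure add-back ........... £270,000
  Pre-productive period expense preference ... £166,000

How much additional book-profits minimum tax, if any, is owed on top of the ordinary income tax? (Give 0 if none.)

£150,750

Ordinary income tax:
  £407,000 × 6% = £24,420
  £431,000 × 13% = £56,030
  → £80,450

Book-profits minimum tax:
  Adjusted income: £838,000 + £252,000 + £270,000 + £166,000 = £1,526,000
  Less exemption £81,000 → base £1,445,000
  £1,445,000 × 16% = £231,200

Excess of book-profits minimum tax over ordinary income tax: £231,200 − £80,450 = £150,750.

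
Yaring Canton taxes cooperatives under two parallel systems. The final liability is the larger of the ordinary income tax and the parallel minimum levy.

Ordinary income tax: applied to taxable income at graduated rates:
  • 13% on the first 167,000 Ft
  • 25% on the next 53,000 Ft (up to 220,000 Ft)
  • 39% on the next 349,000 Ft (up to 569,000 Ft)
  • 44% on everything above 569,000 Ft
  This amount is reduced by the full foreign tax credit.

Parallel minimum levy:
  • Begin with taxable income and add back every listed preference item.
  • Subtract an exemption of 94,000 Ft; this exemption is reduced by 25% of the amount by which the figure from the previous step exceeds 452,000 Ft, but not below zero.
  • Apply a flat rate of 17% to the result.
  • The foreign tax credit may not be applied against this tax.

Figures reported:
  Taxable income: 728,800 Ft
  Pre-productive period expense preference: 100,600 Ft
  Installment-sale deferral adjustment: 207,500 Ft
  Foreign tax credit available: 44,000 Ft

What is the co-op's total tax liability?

Ordinary income tax:
  167,000 Ft × 13% = 21,710 Ft
  53,000 Ft × 25% = 13,250 Ft
  349,000 Ft × 39% = 136,110 Ft
  159,800 Ft × 44% = 70,312 Ft
  → 241,382 Ft
  Less foreign tax credit 44,000 Ft → 197,382 Ft

Parallel minimum levy:
  Adjusted income: 728,800 Ft + 100,600 Ft + 207,500 Ft = 1,036,900 Ft
  Exemption: 25% × (1,036,900 Ft − 452,000 Ft) = 146,225 Ft ≥ 94,000 Ft, so the exemption is fully phased out
  Base: 1,036,900 Ft − 0 Ft = 1,036,900 Ft
  1,036,900 Ft × 17% = 176,273 Ft

197,382 Ft > 176,273 Ft, so the ordinary income tax governs.

197,382 Ft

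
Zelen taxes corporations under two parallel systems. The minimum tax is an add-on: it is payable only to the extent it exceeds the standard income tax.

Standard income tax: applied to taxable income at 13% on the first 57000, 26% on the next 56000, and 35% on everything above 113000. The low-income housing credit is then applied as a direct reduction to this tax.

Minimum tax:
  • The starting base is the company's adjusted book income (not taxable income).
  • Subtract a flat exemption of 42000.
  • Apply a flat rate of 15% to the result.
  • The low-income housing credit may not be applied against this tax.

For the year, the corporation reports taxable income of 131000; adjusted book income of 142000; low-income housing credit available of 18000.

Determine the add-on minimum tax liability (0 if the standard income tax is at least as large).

4730

Standard income tax:
  57000 × 13% = 7410
  56000 × 26% = 14560
  18000 × 35% = 6300
  → 28270
  Less low-income housing credit 18000 → 10270

Minimum tax:
  Base (adjusted book income): 142000
  Less exemption 42000 → base 100000
  100000 × 15% = 15000

Excess of minimum tax over standard income tax: 15000 − 10270 = 4730.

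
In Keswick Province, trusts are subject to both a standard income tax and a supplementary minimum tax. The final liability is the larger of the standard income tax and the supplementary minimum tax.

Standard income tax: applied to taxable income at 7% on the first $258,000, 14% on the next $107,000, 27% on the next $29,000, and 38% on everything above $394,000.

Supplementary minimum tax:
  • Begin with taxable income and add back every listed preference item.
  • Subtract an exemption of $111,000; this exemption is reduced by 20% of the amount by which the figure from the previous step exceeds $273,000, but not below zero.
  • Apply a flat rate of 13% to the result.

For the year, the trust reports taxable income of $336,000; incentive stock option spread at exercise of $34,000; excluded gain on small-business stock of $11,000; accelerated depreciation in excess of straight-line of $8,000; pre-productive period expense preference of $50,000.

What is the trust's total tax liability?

Supplementary minimum tax:
  Adjusted income: $336,000 + $34,000 + $11,000 + $8,000 + $50,000 = $439,000
  Exemption: $111,000 − 20% × ($439,000 − $273,000) = $111,000 − $33,200 = $77,800
  Base: $439,000 − $77,800 = $361,200
  $361,200 × 13% = $46,956

Standard income tax:
  $258,000 × 7% = $18,060
  $78,000 × 14% = $10,920
  → $28,980

$46,956 > $28,980, so the supplementary minimum tax is the binding amount.

$46,956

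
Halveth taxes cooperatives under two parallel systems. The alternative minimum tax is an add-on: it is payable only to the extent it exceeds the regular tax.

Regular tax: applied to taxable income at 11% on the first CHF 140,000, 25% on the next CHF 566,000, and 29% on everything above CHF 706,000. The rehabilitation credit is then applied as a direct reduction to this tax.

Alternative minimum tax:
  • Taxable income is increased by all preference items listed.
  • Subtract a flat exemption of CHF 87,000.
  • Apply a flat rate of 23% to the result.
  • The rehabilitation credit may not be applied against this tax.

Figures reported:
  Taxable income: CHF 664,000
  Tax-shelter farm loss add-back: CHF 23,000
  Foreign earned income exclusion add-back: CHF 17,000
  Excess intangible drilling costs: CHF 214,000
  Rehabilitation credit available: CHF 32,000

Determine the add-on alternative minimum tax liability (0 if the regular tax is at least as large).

CHF 76,730

Regular tax:
  CHF 140,000 × 11% = CHF 15,400
  CHF 524,000 × 25% = CHF 131,000
  → CHF 146,400
  Less rehabilitation credit CHF 32,000 → CHF 114,400

Alternative minimum tax:
  Adjusted income: CHF 664,000 + CHF 23,000 + CHF 17,000 + CHF 214,000 = CHF 918,000
  Less exemption CHF 87,000 → base CHF 831,000
  CHF 831,000 × 23% = CHF 191,130

Excess of alternative minimum tax over regular tax: CHF 191,130 − CHF 114,400 = CHF 76,730.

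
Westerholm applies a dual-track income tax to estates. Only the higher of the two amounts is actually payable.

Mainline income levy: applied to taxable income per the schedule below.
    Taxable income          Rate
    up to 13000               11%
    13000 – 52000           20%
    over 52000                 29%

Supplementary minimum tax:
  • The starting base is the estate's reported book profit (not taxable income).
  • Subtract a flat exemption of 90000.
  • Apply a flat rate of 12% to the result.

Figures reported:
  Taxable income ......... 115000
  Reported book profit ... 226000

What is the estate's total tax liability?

27500

Mainline income levy:
  13000 × 11% = 1430
  39000 × 20% = 7800
  63000 × 29% = 18270
  → 27500

Supplementary minimum tax:
  Base (reported book profit): 226000
  Less exemption 90000 → base 136000
  136000 × 12% = 16320

27500 > 16320, so the mainline income levy governs.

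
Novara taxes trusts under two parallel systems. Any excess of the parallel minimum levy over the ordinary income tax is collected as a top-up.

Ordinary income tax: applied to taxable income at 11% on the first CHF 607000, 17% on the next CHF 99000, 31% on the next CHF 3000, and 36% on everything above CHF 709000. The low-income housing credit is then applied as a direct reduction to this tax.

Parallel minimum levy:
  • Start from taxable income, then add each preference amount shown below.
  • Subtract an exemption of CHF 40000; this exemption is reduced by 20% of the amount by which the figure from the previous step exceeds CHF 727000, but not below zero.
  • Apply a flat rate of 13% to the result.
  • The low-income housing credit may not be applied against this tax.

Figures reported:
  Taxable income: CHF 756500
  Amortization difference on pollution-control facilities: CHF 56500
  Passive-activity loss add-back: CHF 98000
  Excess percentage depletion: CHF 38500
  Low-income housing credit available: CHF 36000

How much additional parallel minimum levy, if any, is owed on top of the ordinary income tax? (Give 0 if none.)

CHF 57805

Parallel minimum levy:
  Adjusted income: CHF 756500 + CHF 56500 + CHF 98000 + CHF 38500 = CHF 949500
  Exemption: 20% × (CHF 949500 − CHF 727000) = CHF 44500 ≥ CHF 40000, so the exemption is fully phased out
  Base: CHF 949500 − CHF 0 = CHF 949500
  CHF 949500 × 13% = CHF 123435

Ordinary income tax:
  CHF 607000 × 11% = CHF 66770
  CHF 99000 × 17% = CHF 16830
  CHF 3000 × 31% = CHF 930
  CHF 47500 × 36% = CHF 17100
  → CHF 101630
  Less low-income housing credit CHF 36000 → CHF 65630

Excess of parallel minimum levy over ordinary income tax: CHF 123435 − CHF 65630 = CHF 57805.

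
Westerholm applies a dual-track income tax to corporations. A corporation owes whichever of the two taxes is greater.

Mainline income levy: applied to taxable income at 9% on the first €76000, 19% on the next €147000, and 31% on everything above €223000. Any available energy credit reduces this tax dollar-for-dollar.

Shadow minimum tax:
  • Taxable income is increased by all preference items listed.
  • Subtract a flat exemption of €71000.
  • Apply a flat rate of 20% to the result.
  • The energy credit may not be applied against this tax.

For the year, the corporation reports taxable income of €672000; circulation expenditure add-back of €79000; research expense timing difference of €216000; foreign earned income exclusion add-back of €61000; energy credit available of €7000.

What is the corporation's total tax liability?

€191400

Shadow minimum tax:
  Adjusted income: €672000 + €79000 + €216000 + €61000 = €1028000
  Less exemption €71000 → base €957000
  €957000 × 20% = €191400

Mainline income levy:
  €76000 × 9% = €6840
  €147000 × 19% = €27930
  €449000 × 31% = €139190
  → €173960
  Less energy credit €7000 → €166960

€191400 > €166960, so the shadow minimum tax is the binding amount.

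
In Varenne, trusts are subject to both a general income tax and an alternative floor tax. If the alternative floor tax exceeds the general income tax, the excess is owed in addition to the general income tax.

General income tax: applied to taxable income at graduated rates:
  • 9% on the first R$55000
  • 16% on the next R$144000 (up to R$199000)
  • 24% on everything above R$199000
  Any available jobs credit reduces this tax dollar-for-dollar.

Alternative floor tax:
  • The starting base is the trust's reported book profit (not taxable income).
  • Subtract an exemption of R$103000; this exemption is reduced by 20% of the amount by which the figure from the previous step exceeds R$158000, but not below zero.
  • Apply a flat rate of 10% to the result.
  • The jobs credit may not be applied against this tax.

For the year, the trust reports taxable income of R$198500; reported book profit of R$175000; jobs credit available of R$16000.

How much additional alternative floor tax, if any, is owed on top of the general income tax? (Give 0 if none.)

R$0

General income tax:
  R$55000 × 9% = R$4950
  R$143500 × 16% = R$22960
  → R$27910
  Less jobs credit R$16000 → R$11910

Alternative floor tax:
  Base (reported book profit): R$175000
  Exemption: R$103000 − 20% × (R$175000 − R$158000) = R$103000 − R$3400 = R$99600
  Base: R$175000 − R$99600 = R$75400
  R$75400 × 10% = R$7540

R$7540 ≤ R$11910, so no add-on is due.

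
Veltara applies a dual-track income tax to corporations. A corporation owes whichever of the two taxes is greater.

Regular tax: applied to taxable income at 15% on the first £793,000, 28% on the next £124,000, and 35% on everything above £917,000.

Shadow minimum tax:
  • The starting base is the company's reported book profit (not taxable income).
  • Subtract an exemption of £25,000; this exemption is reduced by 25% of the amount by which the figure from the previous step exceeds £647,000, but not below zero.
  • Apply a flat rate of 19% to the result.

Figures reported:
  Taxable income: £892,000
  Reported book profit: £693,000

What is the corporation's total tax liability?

Shadow minimum tax:
  Base (reported book profit): £693,000
  Exemption: £25,000 − 25% × (£693,000 − £647,000) = £25,000 − £11,500 = £13,500
  Base: £693,000 − £13,500 = £679,500
  £679,500 × 19% = £129,105

Regular tax:
  £793,000 × 15% = £118,950
  £99,000 × 28% = £27,720
  → £146,670

£146,670 > £129,105, so the regular tax governs.

£146,670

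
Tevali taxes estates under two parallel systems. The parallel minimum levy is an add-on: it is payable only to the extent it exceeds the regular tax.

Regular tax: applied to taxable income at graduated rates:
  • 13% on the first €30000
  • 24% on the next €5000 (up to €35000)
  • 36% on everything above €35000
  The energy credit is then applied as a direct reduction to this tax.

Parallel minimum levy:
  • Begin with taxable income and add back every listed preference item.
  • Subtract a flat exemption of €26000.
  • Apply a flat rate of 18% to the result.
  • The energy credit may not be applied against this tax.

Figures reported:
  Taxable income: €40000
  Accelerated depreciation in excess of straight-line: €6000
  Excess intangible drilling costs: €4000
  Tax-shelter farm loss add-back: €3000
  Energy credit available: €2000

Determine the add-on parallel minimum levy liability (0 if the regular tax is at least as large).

Regular tax:
  €30000 × 13% = €3900
  €5000 × 24% = €1200
  €5000 × 36% = €1800
  → €6900
  Less energy credit €2000 → €4900

Parallel minimum levy:
  Adjusted income: €40000 + €6000 + €4000 + €3000 = €53000
  Less exemption €26000 → base €27000
  €27000 × 18% = €4860

€4860 ≤ €4900, so no add-on is due.

€0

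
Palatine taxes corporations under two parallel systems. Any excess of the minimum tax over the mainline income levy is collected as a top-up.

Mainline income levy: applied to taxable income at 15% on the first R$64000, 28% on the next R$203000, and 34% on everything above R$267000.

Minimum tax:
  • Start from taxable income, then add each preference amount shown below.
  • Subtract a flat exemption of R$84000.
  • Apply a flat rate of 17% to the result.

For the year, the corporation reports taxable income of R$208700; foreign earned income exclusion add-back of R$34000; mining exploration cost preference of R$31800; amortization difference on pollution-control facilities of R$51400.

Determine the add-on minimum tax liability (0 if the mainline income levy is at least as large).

R$0

Mainline income levy:
  R$64000 × 15% = R$9600
  R$144700 × 28% = R$40516
  → R$50116

Minimum tax:
  Adjusted income: R$208700 + R$34000 + R$31800 + R$51400 = R$325900
  Less exemption R$84000 → base R$241900
  R$241900 × 17% = R$41123

R$41123 ≤ R$50116, so no add-on is due.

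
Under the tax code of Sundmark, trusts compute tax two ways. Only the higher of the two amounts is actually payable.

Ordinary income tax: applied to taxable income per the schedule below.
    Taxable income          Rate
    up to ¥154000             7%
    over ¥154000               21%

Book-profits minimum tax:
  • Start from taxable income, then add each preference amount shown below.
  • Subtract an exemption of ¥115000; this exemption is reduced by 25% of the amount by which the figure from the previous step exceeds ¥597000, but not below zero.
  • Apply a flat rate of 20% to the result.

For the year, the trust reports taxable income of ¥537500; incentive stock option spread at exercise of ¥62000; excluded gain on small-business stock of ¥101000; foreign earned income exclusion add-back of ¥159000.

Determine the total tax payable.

¥162025

Book-profits minimum tax:
  Adjusted income: ¥537500 + ¥62000 + ¥101000 + ¥159000 = ¥859500
  Exemption: ¥115000 − 25% × (¥859500 − ¥597000) = ¥115000 − ¥65625 = ¥49375
  Base: ¥859500 − ¥49375 = ¥810125
  ¥810125 × 20% = ¥162025

Ordinary income tax:
  ¥154000 × 7% = ¥10780
  ¥383500 × 21% = ¥80535
  → ¥91315

¥162025 > ¥91315, so the book-profits minimum tax is the binding amount.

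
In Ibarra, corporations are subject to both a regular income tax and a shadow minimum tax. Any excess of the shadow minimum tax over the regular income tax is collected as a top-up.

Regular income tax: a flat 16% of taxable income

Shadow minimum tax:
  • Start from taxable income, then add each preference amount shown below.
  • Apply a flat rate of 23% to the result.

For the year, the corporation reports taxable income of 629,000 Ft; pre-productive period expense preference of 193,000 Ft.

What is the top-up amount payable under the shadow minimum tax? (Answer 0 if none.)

88,420 Ft

Shadow minimum tax:
  Adjusted income: 629,000 Ft + 193,000 Ft = 822,000 Ft
  822,000 Ft × 23% = 189,060 Ft

Regular income tax:
  629,000 Ft × 16% = 100,640 Ft

Excess of shadow minimum tax over regular income tax: 189,060 Ft − 100,640 Ft = 88,420 Ft.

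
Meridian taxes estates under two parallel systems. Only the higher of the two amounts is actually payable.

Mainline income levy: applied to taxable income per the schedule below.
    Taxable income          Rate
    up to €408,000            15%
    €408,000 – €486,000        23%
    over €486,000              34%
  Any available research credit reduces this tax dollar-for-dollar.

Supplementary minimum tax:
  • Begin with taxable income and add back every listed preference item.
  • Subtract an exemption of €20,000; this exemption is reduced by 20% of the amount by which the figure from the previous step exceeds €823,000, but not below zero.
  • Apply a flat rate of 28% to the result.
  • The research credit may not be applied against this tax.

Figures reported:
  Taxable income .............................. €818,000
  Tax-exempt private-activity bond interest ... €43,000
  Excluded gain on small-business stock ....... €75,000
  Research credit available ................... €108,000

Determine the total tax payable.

€262,080

Supplementary minimum tax:
  Adjusted income: €818,000 + €43,000 + €75,000 = €936,000
  Exemption: 20% × (€936,000 − €823,000) = €22,600 ≥ €20,000, so the exemption is fully phased out
  Base: €936,000 − €0 = €936,000
  €936,000 × 28% = €262,080

Mainline income levy:
  €408,000 × 15% = €61,200
  €78,000 × 23% = €17,940
  €332,000 × 34% = €112,880
  → €192,020
  Less research credit €108,000 → €84,020

€262,080 > €84,020, so the supplementary minimum tax is the binding amount.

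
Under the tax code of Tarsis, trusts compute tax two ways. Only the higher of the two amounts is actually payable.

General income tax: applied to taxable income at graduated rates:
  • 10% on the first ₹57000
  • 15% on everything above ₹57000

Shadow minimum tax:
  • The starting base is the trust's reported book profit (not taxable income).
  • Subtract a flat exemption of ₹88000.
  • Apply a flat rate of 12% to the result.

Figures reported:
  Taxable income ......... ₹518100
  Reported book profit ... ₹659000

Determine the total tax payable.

Shadow minimum tax:
  Base (reported book profit): ₹659000
  Less exemption ₹88000 → base ₹571000
  ₹571000 × 12% = ₹68520

General income tax:
  ₹57000 × 10% = ₹5700
  ₹461100 × 15% = ₹69165
  → ₹74865

₹74865 > ₹68520, so the general income tax governs.

₹74865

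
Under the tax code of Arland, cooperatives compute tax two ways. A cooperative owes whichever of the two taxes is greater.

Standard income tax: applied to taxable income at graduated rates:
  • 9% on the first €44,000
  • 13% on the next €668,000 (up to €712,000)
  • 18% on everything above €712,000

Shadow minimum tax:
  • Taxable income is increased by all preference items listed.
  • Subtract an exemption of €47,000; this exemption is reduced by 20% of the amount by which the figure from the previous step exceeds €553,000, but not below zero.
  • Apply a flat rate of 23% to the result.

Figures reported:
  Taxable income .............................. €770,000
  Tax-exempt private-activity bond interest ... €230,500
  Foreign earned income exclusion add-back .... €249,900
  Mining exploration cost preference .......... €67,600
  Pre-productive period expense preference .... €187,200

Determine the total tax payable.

Standard income tax:
  €44,000 × 9% = €3,960
  €668,000 × 13% = €86,840
  €58,000 × 18% = €10,440
  → €101,240

Shadow minimum tax:
  Adjusted income: €770,000 + €230,500 + €249,900 + €67,600 + €187,200 = €1,505,200
  Exemption: 20% × (€1,505,200 − €553,000) = €190,440 ≥ €47,000, so the exemption is fully phased out
  Base: €1,505,200 − €0 = €1,505,200
  €1,505,200 × 23% = €346,196

€346,196 > €101,240, so the shadow minimum tax is the binding amount.

€346,196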